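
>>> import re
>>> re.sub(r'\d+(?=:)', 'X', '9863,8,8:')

'9863,8,X:'

The `(?=…)`/`(?<=…)` assertion just peeks at neighbouring text; it doesn't advance the match position.
Matches: at [7:8] → '8'.
Each match is replaced by 'X'.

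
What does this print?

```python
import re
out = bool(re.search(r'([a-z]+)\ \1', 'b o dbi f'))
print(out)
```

False

`\1` is not a pattern — it's the concrete string captured by group 1, re-applied verbatim.
`re.search` tries every starting position until one works.
Here nothing in the string fits, so the call returns None, and `bool(None)` is False.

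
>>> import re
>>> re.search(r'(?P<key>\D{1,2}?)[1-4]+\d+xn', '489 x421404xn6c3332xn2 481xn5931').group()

Pattern: 1 to 2 of a non-digit (lazy) (captured as 'key'); then one or more of a character in [1-4], then one or more of a digit, then the literal 'xn'.
The match spans [3:13] → ' x421404xn'.

' x421404xn'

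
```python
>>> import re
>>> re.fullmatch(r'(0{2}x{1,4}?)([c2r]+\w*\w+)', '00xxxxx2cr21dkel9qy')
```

None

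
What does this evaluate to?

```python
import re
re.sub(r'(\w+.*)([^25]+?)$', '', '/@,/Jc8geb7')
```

This matches one or more of a word character, then zero or more of any character (captured); then one or more of any character except [25] (lazy) (captured); then anchored at the end.
`sub` substitutes '' at each match site.

'/@,/'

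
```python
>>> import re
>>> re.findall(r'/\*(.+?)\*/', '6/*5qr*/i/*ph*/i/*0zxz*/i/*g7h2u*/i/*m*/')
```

A non-greedy quantifier consumes as few characters as it can — just enough that the remainder of the pattern still matches from where it stops; whatever follows it matches normally.
Scanning left to right: at [1:8] match '/*5qr*/', group 1 = '5qr'; at [9:15] match '/*ph*/', group 1 = 'ph'; at [16:24] match '/*0zxz*/', group 1 = '0zxz'; at [25:34] match '/*g7h2u*/', group 1 = 'g7h2u'; at [35:40] match '/*m*/', group 1 = 'm'.
One capturing group, so `findall` returns just the captured substring from each match — 5 in all.

['5qr', 'ph', '0zxz', 'g7h2u', 'm']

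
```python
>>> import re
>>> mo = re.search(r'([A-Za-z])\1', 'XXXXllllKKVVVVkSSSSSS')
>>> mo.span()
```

A backreference is literal: `\1` must see the identical characters the first group matched.
`re.search` scans for the first position where the pattern succeeds.
The match spans [0:2] → 'XX'.
Captured: group 1 = 'X'.

(0, 2)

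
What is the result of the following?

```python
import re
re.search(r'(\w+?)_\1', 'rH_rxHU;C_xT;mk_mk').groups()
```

('mk',)

The match spans [13:18] → 'mk_mk'.
Captured: group 1 = 'mk'.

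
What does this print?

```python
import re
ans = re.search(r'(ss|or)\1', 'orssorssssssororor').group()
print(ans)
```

`\1` is not a pattern — it's the concrete string captured by group 1, re-applied verbatim.
Unlike `match`, `search` isn't anchored — it looks for the pattern anywhere in the string.
The match spans [6:10] → 'ssss'.
Captured: group 1 = 'ss'.

ssss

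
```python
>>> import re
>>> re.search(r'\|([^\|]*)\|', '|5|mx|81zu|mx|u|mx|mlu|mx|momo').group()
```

Unlike `match`, `search` isn't anchored — it looks for the pattern anywhere in the string.
The match spans [0:3] → '|5|'.
Captured: group 1 = '5'.

'|5|'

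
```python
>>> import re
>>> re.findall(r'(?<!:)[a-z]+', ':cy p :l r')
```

`(?!…)`/`(?<!…)` only lets a position through if the neighbouring text does NOT match; no characters are consumed.
Since nothing is captured, `findall` lists the 3 matched substrings directly.

['y', 'p', 'r']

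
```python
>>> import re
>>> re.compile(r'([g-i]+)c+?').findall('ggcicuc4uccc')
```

`findall` collects group 1 from each match (2 total).

['gg', 'i']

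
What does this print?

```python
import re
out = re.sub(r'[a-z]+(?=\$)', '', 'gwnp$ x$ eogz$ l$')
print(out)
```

Because the assertion is zero-width, the text it checks is not consumed and won't appear in the result.
Matches: at [0:4] → 'gwnp'; at [6:7] → 'x'; at [9:13] → 'eogz'; at [15:16] → 'l'.
`sub` substitutes '' at each match site.

$ $ $ $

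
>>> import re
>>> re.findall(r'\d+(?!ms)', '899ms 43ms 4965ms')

`(?!…)`/`(?<!…)` only lets a position through if the neighbouring text does NOT match; no characters are consumed.
Matches: at [0:2] → '89'; at [6:7] → '4'; at [11:14] → '496'.
No capturing groups, so `findall` returns the 3 full match strings.

['89', '4', '496']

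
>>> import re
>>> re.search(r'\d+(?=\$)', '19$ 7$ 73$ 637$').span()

(0, 2)

The `(?=…)`/`(?<=…)` assertion just peeks at neighbouring text; it doesn't advance the match position.
The match spans [0:2] → '19'.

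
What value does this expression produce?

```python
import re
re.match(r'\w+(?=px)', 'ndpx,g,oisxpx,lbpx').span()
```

(0, 2)

`re.match` only tries the pattern at the start of the string.
The match spans [0:2] → 'nd'.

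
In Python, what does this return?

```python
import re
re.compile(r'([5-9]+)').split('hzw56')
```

With a capturing group present, the delimiter's captured portion is kept in the result list.

['hzw', '56', '']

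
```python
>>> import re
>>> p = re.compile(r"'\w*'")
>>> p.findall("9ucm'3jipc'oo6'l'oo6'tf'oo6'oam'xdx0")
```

["'3jipc'", "'l'", "'tf'", "'oam'"]

With no groups in the pattern, `findall` gives back each whole match — 4 here.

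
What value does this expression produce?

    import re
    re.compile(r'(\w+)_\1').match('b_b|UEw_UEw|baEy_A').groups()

('b',)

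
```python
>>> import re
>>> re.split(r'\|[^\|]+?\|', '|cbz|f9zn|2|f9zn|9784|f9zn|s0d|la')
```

['', 'f9zn', 'f9zn', 'f9zn', 'la']

Matches to split on: at [0:5] → '|cbz|'; at [9:12] → '|2|'; at [16:22] → '|9784|'; at [26:31] → '|s0d|'.
The string is cut at each match, leaving 5 pieces.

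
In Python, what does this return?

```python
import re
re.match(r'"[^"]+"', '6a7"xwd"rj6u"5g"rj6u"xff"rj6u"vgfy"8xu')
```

None

`re.match` won't scan ahead — the pattern has to work from the very first character.
Here position 0 doesn't satisfy it, so the call returns None.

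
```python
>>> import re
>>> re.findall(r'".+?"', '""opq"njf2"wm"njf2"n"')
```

['""opq"', '"wm"', '"n"']

Because the quantifier is non-greedy, it stops expanding at the earliest point where the rest of the pattern can succeed.
Matches: at [0:6] → '""opq"'; at [10:14] → '"wm"'; at [18:21] → '"n"'.
With no groups in the pattern, `findall` gives back each whole match — 3 here.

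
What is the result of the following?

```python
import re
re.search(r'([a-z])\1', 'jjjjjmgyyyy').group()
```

'jj'

A backreference is literal: `\1` must see the identical characters the first group matched.
`re.search` tries every starting position until one works.
The match spans [0:2] → 'jj'.
Captured: group 1 = 'j'.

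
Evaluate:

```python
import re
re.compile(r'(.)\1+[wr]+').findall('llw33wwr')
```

['l', '3']

The backreference `\1` re-matches whatever the first group consumed, character for character.
One capturing group, so `findall` returns just the captured substring from each match — 2 in all.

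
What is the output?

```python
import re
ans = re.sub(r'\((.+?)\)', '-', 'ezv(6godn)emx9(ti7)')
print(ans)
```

ezv-emx9-

A `+?`/`*?`/`{m,n}?` starts at its minimum and grows only as far as needed for what follows to match.
Matches: at [3:10] → '(6godn)'; at [14:19] → '(ti7)'.
Every occurrence is swapped for '-'.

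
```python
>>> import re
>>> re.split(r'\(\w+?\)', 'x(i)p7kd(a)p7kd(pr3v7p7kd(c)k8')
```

Matches to split on: at [1:4] → '(i)'; at [8:11] → '(a)'; at [25:28] → '(c)'.
The string is cut at each match, leaving 4 pieces.

['x', 'p7kd', 'p7kd(pr3v7p7kd', 'k8']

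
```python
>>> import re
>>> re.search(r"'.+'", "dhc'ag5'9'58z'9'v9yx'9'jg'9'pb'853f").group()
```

"'ag5'9'58z'9'v9yx'9'jg'9'pb'"

`search` walks the string left to right and returns the first match it finds.
The match spans [3:31] → "'ag5'9'58z'9'v9yx'9'jg'9'pb'".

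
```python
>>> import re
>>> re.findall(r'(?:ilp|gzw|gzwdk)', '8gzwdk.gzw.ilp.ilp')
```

The regex engine tests alternatives in the order written; an earlier branch that matches wins even if a later one would match more.
Matches: at [1:4] → 'gzw'; at [7:10] → 'gzw'; at [11:14] → 'ilp'; at [15:18] → 'ilp'.
`findall` yields the raw match text (4 of them) because the pattern has no groups.

['gzw', 'gzw', 'ilp', 'ilp']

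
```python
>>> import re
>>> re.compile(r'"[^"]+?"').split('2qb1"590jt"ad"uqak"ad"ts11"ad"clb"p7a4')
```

['2qb1', 'ad', 'ad', 'ad', 'p7a4']

Matches to split on: at [4:11] → '"590jt"'; at [13:19] → '"uqak"'; at [21:27] → '"ts11"'; at [29:34] → '"clb"'.
`split` removes every match and returns the 5 fragments in between.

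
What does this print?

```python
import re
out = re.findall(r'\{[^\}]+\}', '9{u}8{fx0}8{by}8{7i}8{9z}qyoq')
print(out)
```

['{u}', '{fx0}', '{by}', '{7i}', '{9z}']

Walking the string: at [1:4] → '{u}'; at [5:10] → '{fx0}'; at [11:15] → '{by}'; at [16:20] → '{7i}'; at [21:25] → '{9z}'.
`findall` yields the raw match text (5 of them) because the pattern has no groups.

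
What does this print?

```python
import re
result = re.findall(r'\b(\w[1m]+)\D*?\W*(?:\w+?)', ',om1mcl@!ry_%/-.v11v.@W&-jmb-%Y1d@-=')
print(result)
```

One capturing group, so `findall` returns just the captured substring from each match — 4 in all.

['om1m', 'v11', 'jm', 'Y1']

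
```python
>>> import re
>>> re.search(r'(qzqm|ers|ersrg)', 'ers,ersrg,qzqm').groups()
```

('ers',)

`re.search` tries every starting position until one works.
The match spans [0:3] → 'ers'.
Captured: group 1 = 'ers'.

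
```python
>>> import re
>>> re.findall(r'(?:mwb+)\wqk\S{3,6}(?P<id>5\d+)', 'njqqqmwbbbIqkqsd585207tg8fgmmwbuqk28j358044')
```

This matches the literal 'mw', then one or more of a literal 'b' (non-capturing group); then a word character; then the literal 'qk', then 3 to 6 of a non-whitespace character; then a literal '5', then one or more of a digit (captured as 'id').
One capturing group, so `findall` returns just the captured substring from each match — 2 in all.

['5207', '58044']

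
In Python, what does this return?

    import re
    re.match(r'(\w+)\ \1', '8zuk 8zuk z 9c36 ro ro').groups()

('8zuk',)

The match spans [0:9] → '8zuk 8zuk'.
Captured: group 1 = '8zuk'.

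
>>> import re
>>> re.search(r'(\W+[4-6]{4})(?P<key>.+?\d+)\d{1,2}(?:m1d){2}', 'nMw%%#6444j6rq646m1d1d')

Pattern: one or more of a non-word character, then exactly 4 of a character in [4-6] (captured); then one or more of any character (lazy), then one or more of a digit (captured as 'key'); then 1 to 2 of a digit, then the literal 'm1d' repeated 2 times.
`search` walks the string left to right and returns the first match it finds.
Here no position works, so the call returns None.

None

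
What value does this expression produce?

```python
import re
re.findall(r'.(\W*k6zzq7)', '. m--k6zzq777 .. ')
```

['--k6zzq7']

Pattern: any character; then zero or more of a non-word character, then the literal 'k6z', then the literal 'zq7' (captured).
Scanning left to right: at [2:11] match 'm--k6zzq7', group 1 = '--k6zzq7'.
`findall` collects group 1 from the one match (1 total).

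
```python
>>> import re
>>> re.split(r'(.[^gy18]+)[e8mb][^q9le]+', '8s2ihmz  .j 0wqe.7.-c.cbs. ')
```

['', '8s2ihmz  .j 0wqe.7.-c.c', '']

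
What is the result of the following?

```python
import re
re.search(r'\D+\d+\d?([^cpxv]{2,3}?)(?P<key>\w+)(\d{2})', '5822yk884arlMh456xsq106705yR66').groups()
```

The match spans [4:30] → 'yk884arlMh456xsq106705yR66'.
Captured: group 1 = 'ar', group 2 = 'lMh456xsq106705yR', group 3 = '66'.

('ar', 'lMh456xsq106705yR', '66')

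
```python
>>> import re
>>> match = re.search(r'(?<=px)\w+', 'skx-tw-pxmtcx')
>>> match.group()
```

'mtcx'

The lookaround is zero-width — it requires the adjacent text to match without consuming it, so the asserted text isn't part of the match.
`re.search` tries every starting position until one works.
The match spans [9:13] → 'mtcx'.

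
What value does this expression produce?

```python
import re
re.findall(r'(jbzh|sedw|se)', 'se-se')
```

Because there's exactly one group, `findall` drops the full match and keeps group 1 from each hit.

['se', 'se']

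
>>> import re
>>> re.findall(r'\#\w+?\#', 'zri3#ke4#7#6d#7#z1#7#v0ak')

['#ke4#', '#6d#', '#z1#']

Since nothing is captured, `findall` lists the 3 matched substrings directly.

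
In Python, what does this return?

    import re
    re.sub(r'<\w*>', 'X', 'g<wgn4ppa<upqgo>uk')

'g<wgn4ppaXuk'

Matches: at [9:16] → '<upqgo>'.
Each match is replaced by 'X'.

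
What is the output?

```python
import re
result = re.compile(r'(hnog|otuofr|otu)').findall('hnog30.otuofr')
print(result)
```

Alternation tries branches left to right and keeps the first one that lets the overall match succeed at that position.
One capturing group, so `findall` returns just the captured substring from each match — 2 in all.

['hnog', 'otuofr']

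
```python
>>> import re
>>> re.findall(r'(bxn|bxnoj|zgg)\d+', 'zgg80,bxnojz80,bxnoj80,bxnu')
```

Matches: at [0:5] match 'zgg80', group 1 = 'zgg'; at [15:22] match 'bxnoj80', group 1 = 'bxnoj'.
One capturing group, so `findall` returns just the captured substring from each match — 2 in all.

['zgg', 'bxnoj']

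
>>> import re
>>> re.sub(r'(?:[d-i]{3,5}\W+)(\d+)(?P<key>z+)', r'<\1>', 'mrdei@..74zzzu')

Pattern: 3 to 5 of a character in [d-i], then one or more of a non-word character (non-capturing group); then one or more of a digit (captured); then one or more of a literal 'z' (captured as 'key').
Matches: at [2:13] → 'dei@..74zzz'.
The replacement refers to a captured group, so each match is rewritten using its own captured text.

'mr<74>u'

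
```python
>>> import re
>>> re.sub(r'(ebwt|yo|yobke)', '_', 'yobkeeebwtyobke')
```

'_bkee__bke'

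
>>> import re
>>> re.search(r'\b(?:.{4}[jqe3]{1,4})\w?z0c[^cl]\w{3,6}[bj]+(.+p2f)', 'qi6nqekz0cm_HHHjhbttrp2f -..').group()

'qi6nqekz0cm_HHHjhbttrp2f'

This matches a word boundary (`\b`, zero-width); then exactly 4 of any character, then 1 to 4 of one of [jqe3] (non-capturing group); then optionally a word character, then the literal 'z0c', then any character except [cl]; then 3 to 6 of a word character, then one or more of one of [bj]; then one or more of any character, then the literal 'p2f' (captured).
`re.search` scans for the first position where the pattern succeeds.
The match spans [0:24] → 'qi6nqekz0cm_HHHjhbttrp2f'.
Captured: group 1 = 'ttrp2f'.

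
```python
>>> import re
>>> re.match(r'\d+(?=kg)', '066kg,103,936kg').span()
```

(0, 3)

Lookahead/lookbehind check context without consuming it, so the matched span excludes the asserted characters.
`re.match` only tries the pattern at the start of the string.
The match spans [0:3] → '066'.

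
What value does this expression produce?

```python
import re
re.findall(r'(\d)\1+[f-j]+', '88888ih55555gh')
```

['8', '5']

A backreference is literal: `\1` must see the identical characters the first group matched.
Matches: at [0:7] match '88888ih', group 1 = '8'; at [7:14] match '55555gh', group 1 = '5'.
With a single group, `findall` returns only what that group captured — 2 items.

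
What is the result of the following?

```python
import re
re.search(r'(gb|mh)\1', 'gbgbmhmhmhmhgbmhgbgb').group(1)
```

`\1` has to match the exact text group 1 already captured.
`re.search` tries every starting position until one works.
The match spans [0:4] → 'gbgb'.
Captured: group 1 = 'gb'.

'gb'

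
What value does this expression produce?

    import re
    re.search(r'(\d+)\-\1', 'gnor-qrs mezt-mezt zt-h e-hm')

`\1` has to match the exact text group 1 already captured.
`search` walks the string left to right and returns the first match it finds.
Here nothing in the string fits, so the call returns None.

None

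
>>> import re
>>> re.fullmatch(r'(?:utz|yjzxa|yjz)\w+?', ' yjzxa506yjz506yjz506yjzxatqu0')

`re.fullmatch` is like wrapping the pattern in `^…$` (in single-line mode).
Here the pattern can't cover the whole string, so the call returns None.

None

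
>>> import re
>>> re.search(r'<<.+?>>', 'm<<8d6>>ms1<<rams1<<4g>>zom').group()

'<<8d6>>'

The match spans [1:8] → '<<8d6>>'.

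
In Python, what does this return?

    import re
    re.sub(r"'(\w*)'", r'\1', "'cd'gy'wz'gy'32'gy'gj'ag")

'cdgywzgy32gygjag'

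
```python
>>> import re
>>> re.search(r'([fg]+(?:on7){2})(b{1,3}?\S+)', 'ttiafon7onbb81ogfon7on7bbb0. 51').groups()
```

('gfon7on7', 'bbb0.')

Pattern: one or more of one of [fg], then the literal 'on7' repeated 2 times (captured); then 1 to 3 of the literal 'b' (lazy), then one or more of a non-whitespace character (captured).
`re.search` tries every starting position until one works.
The match spans [15:28] → 'gfon7on7bbb0.'.
Captured: group 1 = 'gfon7on7', group 2 = 'bbb0.'.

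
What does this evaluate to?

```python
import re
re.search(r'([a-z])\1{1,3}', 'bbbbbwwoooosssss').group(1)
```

'b'

The match spans [0:4] → 'bbbb'.
Captured: group 1 = 'b'.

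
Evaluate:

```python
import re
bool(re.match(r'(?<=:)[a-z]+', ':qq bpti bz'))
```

False

The positive lookaround only admits positions where the adjacent text matches; those characters stay outside the span.
`re.match` only tries the pattern at the start of the string.
Here the string doesn't start with a match, so the call returns None, and `bool(None)` is False.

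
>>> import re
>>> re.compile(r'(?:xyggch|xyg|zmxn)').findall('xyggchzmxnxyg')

Alternation isn't longest-match — the leftmost alternative that fits at this position is chosen.
With no groups in the pattern, `findall` gives back each whole match — 3 here.

['xyggch', 'zmxn', 'xyg']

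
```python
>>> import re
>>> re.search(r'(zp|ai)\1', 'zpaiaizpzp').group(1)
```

'ai'

The backreference `\1` re-matches whatever the first group consumed, character for character.
`re.search` scans for the first position where the pattern succeeds.
The match spans [2:6] → 'aiai'.
Captured: group 1 = 'ai'.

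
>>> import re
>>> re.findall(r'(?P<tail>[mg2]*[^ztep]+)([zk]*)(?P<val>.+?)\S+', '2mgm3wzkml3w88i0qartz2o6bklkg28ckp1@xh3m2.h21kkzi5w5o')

[('2mgm3w', 'zk', 'm')]

This matches zero or more of one of [mg2], then one or more of any character except [ztep] (captured as 'tail'); then zero or more of one of [zk] (captured); then one or more of any character (lazy) (captured as 'val'); then one or more of a non-whitespace character.
Scanning left to right: at [0:53] match '2mgm3wzkml3w88i0qartz2o6bklkg28ckp1@xh3m2.h21kkzi5w5o', groups = ('2mgm3w', 'zk', 'm').
Multiple groups make `findall` return tuples — one 3-tuple for the one match.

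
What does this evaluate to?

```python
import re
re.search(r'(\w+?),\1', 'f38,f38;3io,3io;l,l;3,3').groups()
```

('f38',)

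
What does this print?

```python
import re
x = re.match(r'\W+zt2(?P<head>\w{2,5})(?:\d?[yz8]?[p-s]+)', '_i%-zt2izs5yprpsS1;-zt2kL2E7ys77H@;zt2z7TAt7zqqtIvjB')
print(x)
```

None

This matches one or more of a non-word character, then the literal 'zt2'; then 2 to 5 of a word character (captured as 'head'); then optionally a digit, then optionally one of [yz8], then one or more of a character in [p-s] (non-capturing group).
`re.match` only tries the pattern at the start of the string.
Here the string doesn't start with a match, so the call returns None.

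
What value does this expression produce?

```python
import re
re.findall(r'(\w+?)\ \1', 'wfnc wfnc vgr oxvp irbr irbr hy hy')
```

`\1` is not a pattern — it's the concrete string captured by group 1, re-applied verbatim.
Because there's exactly one group, `findall` drops the full match and keeps group 1 from each hit.

['wfnc', 'irbr', 'hy']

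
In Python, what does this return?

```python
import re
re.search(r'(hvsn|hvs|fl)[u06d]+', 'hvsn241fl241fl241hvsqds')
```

None

`re.search` tries every starting position until one works.
Here nothing in the string fits, so the call returns None.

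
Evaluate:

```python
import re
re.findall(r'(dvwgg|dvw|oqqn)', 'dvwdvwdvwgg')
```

['dvw', 'dvw', 'dvwgg']

Branches in `(...|...)` are attempted left-to-right; the first branch that allows the whole pattern to succeed is taken.
Walking the string: at [0:3] match 'dvw', group 1 = 'dvw'; at [3:6] match 'dvw', group 1 = 'dvw'; at [6:11] match 'dvwgg', group 1 = 'dvwgg'.
`findall` collects group 1 from each match (3 total).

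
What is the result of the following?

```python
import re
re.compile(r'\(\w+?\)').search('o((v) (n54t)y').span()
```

(2, 5)

The match spans [2:5] → '(v)'.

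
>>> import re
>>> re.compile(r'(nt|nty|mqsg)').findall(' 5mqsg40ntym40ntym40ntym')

['mqsg', 'nt', 'nt', 'nt']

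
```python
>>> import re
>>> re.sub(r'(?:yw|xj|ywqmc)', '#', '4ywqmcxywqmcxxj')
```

'4#qmcx#qmcx#'

Branches in `(...|...)` are attempted left-to-right; the first branch that allows the whole pattern to succeed is taken.
Matches: at [1:3] → 'yw'; at [7:9] → 'yw'; at [13:15] → 'xj'.
Each match is replaced by '#'.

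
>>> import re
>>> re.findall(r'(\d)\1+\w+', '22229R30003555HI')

After group 1 captures some text, `\1` only succeeds where that same text appears again.
`findall` collects group 1 from the one match (1 total).

['2']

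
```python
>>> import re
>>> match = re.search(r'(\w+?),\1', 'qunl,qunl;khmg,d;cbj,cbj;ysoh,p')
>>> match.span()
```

(0, 9)

`\1` is not a pattern — it's the concrete string captured by group 1, re-applied verbatim.
`re.search` scans for the first position where the pattern succeeds.
The match spans [0:9] → 'qunl,qunl'.
Captured: group 1 = 'qunl'.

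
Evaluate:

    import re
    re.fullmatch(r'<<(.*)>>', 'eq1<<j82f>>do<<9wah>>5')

None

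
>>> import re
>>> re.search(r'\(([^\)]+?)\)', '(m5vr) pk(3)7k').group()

'(m5vr)'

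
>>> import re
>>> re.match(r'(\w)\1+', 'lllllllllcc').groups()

('l',)

A backreference is literal: `\1` must see the identical characters the first group matched.
`re.match` won't scan ahead — the pattern has to work from the very first character.
The match spans [0:9] → 'lllllllll'.
Captured: group 1 = 'l'.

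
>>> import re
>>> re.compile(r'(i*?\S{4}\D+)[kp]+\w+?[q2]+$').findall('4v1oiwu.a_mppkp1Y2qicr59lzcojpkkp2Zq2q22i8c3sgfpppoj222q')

['4v1oiwu.a_mppk']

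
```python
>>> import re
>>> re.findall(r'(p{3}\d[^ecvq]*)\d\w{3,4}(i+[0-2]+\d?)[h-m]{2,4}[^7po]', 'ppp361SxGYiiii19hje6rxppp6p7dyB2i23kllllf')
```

[('ppp36', 'iiii19'), ('ppp6p', 'i23')]

This matches exactly 3 of a literal 'p', then a digit, then zero or more of any character except [ecvq] (captured); then a digit, then 3 to 4 of a word character; then one or more of the literal 'i', then one or more of a character in [0-2], then optionally a digit (captured); then 2 to 4 of a character in [h-m], then any character except [7po].
Walking the string: at [0:19] match 'ppp361SxGYiiii19hje', groups = ('ppp36', 'iiii19'); at [22:40] match 'ppp6p7dyB2i23kllll', groups = ('ppp6p', 'i23').
With 2 capturing groups, `findall` returns a 2-tuple per match.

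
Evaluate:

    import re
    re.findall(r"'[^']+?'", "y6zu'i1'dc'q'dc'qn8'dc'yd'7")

Walking the string: at [4:8] → "'i1'"; at [10:13] → "'q'"; at [15:20] → "'qn8'"; at [22:26] → "'yd'".
No capturing groups, so `findall` returns the 4 full match strings.

["'i1'", "'q'", "'qn8'", "'yd'"]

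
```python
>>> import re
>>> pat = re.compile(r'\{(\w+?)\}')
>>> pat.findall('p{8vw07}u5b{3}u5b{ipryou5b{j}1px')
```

Walking the string: at [1:8] match '{8vw07}', group 1 = '8vw07'; at [11:14] match '{3}', group 1 = '3'; at [26:29] match '{j}', group 1 = 'j'.
With a single group, `findall` returns only what that group captured — 3 items.

['8vw07', '3', 'j']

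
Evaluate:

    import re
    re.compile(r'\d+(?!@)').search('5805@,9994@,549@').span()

`(?!…)`/`(?<!…)` only lets a position through if the neighbouring text does NOT match; no characters are consumed.
`re.search` scans for the first position where the pattern succeeds.
The match spans [0:3] → '580'.

(0, 3)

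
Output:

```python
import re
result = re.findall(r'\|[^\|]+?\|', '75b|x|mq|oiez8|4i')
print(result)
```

['|x|', '|oiez8|']

`findall` yields the raw match text (2 of them) because the pattern has no groups.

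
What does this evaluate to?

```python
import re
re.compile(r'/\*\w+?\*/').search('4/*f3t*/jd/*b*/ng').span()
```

The match spans [1:8] → '/*f3t*/'.

(1, 8)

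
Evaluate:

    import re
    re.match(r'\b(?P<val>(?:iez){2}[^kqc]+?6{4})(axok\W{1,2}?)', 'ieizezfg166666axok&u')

None

This matches a word boundary (`\b`, zero-width); then the literal 'iez' repeated 2 times, then one or more of any character except [kqc] (lazy), then exactly 4 of the literal '6' (captured as 'val'); then a literal 'a', then the literal 'xok', then 1 to 2 of a non-word character (lazy) (captured).
`re.match` only tries the pattern at the start of the string.
Here the string doesn't start with a match, so the call returns None.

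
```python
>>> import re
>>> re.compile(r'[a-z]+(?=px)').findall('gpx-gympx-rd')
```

The `(?=…)`/`(?<=…)` assertion just peeks at neighbouring text; it doesn't advance the match position.
Since nothing is captured, `findall` lists the 2 matched substrings directly.

['g', 'gym']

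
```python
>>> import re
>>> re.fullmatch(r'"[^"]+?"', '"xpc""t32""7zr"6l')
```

`fullmatch` succeeds only if the pattern covers the string from start to end.
Here there's no way to consume every character, so the call returns None.

None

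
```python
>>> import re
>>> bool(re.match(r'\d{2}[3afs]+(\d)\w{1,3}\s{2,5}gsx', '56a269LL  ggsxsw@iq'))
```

False

The pattern matches exactly 2 of a digit, then one or more of one of [3afs]; then a digit (captured); then 1 to 3 of a word character, then 2 to 5 of whitespace, then the literal 'gsx'.
`match` is anchored at position 0; if the pattern doesn't fit there, it returns None.
Here position 0 doesn't satisfy it, so the call returns None, and `bool(None)` is False.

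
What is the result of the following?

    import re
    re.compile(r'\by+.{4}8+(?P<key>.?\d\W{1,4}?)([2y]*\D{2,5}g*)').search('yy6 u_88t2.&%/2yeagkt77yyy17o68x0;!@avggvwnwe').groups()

('t2.', '&%/')

The pattern matches a word boundary (`\b`, zero-width); then one or more of the literal 'y', then exactly 4 of any character, then one or more of the literal '8'; then optionally any character, then a digit, then 1 to 4 of a non-word character (lazy) (captured as 'key'); then zero or more of one of [2y], then 2 to 5 of a non-digit, then zero or more of the literal 'g' (captured).
`re.search` scans for the first position where the pattern succeeds.
The match spans [0:14] → 'yy6 u_88t2.&%/'.
Captured: group 1 = 't2.', group 2 = '&%/'.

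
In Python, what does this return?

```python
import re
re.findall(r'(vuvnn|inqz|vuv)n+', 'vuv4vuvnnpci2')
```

['vuv']

Walking the string: at [4:9] match 'vuvnn', group 1 = 'vuv'.
One capturing group, so `findall` returns just the captured substring from the one match — 1 in all.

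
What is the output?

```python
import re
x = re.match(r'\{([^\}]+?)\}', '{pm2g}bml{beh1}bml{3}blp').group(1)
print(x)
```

`match` is anchored at position 0; if the pattern doesn't fit there, it returns None.
The match spans [0:6] → '{pm2g}'.
Captured: group 1 = 'pm2g'.

pm2g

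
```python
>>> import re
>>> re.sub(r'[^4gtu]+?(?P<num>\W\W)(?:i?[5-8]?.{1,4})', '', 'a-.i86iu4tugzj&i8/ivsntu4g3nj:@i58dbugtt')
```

'tugzj&i8/ivsntu4ggtt'

Every occurrence is swapped for ''.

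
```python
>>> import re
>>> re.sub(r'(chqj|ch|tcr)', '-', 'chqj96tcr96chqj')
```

'-96-96-'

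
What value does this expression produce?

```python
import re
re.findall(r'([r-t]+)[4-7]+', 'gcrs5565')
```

Pattern: one or more of a character in [r-t] (captured); then one or more of a character in [4-7].
Because there's exactly one group, `findall` drops the full match and keeps group 1 from the one hit.

['rs']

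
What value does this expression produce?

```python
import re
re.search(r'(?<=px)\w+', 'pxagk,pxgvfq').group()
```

'agk'

The positive lookaround only admits positions where the adjacent text matches; those characters stay outside the span.
The match spans [2:5] → 'agk'.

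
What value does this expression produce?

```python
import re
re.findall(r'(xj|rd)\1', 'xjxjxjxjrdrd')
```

The backreference `\1` re-matches whatever the first group consumed, character for character.
Matches: at [0:4] match 'xjxj', group 1 = 'xj'; at [4:8] match 'xjxj', group 1 = 'xj'; at [8:12] match 'rdrd', group 1 = 'rd'.
`findall` collects group 1 from each match (3 total).

['xj', 'xj', 'rd']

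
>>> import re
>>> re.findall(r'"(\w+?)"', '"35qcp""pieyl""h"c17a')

['35qcp', 'pieyl', 'h']

Because there's exactly one group, `findall` drops the full match and keeps group 1 from each hit.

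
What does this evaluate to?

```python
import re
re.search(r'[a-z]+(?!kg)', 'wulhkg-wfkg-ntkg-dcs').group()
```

The negative lookahead/lookbehind blocks any match where the forbidden context is present.
`re.search` scans for the first position where the pattern succeeds.
The match spans [0:6] → 'wulhkg'.

'wulhkg'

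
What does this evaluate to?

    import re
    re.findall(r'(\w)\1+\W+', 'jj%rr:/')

['j', 'r']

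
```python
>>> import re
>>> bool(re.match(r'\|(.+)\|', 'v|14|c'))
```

`match` is anchored at position 0; if the pattern doesn't fit there, it returns None.
Here the string doesn't start with a match, so the call returns None, and `bool(None)` is False.

False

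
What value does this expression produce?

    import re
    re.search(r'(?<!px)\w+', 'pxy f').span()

A negative assertion filters positions out without eating any characters.
The match spans [0:3] → 'pxy'.

(0, 3)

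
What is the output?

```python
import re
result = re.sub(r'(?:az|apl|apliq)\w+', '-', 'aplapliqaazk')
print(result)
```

Matches: at [0:12] → 'aplapliqaazk'.
Each match is replaced by '-'.

-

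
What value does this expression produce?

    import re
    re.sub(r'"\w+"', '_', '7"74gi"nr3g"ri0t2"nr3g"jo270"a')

Matches: at [1:7] → '"74gi"'; at [11:18] → '"ri0t2"'; at [22:29] → '"jo270"'.
Every occurrence is swapped for '_'.

'7_nr3g_nr3g_a'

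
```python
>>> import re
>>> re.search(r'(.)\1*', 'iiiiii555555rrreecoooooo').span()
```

The backreference `\1` re-matches whatever the first group consumed, character for character.
Unlike `match`, `search` isn't anchored — it looks for the pattern anywhere in the string.
The match spans [0:6] → 'iiiiii'.
Captured: group 1 = 'i'.

(0, 6)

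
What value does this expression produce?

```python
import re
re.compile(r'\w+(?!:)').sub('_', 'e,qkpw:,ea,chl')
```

A negative assertion filters positions out without eating any characters.
Matches: at [0:1] → 'e'; at [2:5] → 'qkp'; at [8:10] → 'ea'; at [11:14] → 'chl'.
Each match is replaced by '_'.

'_,_w:,_,_'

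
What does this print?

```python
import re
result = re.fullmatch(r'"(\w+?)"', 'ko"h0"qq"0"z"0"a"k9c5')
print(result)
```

For `fullmatch`, every character of the input must be accounted for by the pattern.
Here there's no way to consume every character, so the call returns None.

None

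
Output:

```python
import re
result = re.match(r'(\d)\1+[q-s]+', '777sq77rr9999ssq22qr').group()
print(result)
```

`re.match` won't scan ahead — the pattern has to work from the very first character.
The match spans [0:5] → '777sq'.

777sq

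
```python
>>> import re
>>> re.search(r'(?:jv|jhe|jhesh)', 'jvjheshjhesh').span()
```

(0, 2)

The match spans [0:2] → 'jv'.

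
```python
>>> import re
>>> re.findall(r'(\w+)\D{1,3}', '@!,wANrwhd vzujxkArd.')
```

['wANrwhd', 'ujxkArd']

`findall` collects group 1 from each match (2 total).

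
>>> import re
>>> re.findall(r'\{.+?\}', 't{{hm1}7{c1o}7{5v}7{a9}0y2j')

['{{hm1}', '{c1o}', '{5v}', '{a9}']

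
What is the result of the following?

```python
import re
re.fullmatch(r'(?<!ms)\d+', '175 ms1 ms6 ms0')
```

The negative lookaround is zero-width — it rules out positions where the adjacent text would match, without consuming anything.
`re.fullmatch` is like wrapping the pattern in `^…$` (in single-line mode).
Here the string isn't matched end-to-end, so the call returns None.

None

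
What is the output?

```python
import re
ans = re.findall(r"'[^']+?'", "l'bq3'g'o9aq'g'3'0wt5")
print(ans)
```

`findall` yields the raw match text (3 of them) because the pattern has no groups.

["'bq3'", "'o9aq'", "'3'"]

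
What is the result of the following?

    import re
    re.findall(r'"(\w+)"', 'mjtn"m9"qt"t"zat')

Matches: at [4:8] match '"m9"', group 1 = 'm9'; at [10:13] match '"t"', group 1 = 't'.
Because there's exactly one group, `findall` drops the full match and keeps group 1 from each hit.

['m9', 't']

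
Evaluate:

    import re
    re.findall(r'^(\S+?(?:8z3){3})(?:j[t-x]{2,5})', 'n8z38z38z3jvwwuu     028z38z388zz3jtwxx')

['n8z38z38z3']

Pattern: anchored at the start of the string; then one or more of a non-whitespace character (lazy), then the literal '8z3' repeated 3 times (captured); then a literal 'j', then 2 to 5 of a character in [t-x] (non-capturing group).
With a single group, `findall` returns only what that group captured — 1 item.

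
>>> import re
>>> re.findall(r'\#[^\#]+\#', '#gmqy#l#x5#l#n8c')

['#gmqy#', '#x5#']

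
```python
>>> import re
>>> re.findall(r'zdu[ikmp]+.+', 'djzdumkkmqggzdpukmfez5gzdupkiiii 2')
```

No capturing groups, so `findall` returns the 1 full match string.

['zdumkkmqggzdpukmfez5gzdupkiiii 2']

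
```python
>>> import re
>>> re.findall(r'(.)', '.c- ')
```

The pattern matches any character (captured).
Walking the string: at [0:1] match '.', group 1 = '.'; at [1:2] match 'c', group 1 = 'c'; at [2:3] match '-', group 1 = '-'; at [3:4] match ' ', group 1 = ' '.
One capturing group, so `findall` returns just the captured substring from each match — 4 in all.

['.', 'c', '-', ' ']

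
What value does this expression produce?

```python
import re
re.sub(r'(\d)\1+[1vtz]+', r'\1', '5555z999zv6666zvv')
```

'596'

`\1` is not a pattern — it's the concrete string captured by group 1, re-applied verbatim.
Matches: at [0:5] → '5555z'; at [5:10] → '999zv'; at [10:17] → '6666zvv'.
Each match is replaced using the text its own group 1 captured.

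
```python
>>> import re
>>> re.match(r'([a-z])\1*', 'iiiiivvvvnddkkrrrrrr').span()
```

(0, 5)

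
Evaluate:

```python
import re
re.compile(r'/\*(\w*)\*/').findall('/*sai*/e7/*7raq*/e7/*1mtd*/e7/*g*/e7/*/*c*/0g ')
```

['sai', '7raq', '1mtd', 'g', 'c']

Matches: at [0:7] match '/*sai*/', group 1 = 'sai'; at [9:17] match '/*7raq*/', group 1 = '7raq'; at [19:27] match '/*1mtd*/', group 1 = '1mtd'; at [29:34] match '/*g*/', group 1 = 'g'; at [38:43] match '/*c*/', group 1 = 'c'.
Because there's exactly one group, `findall` drops the full match and keeps group 1 from each hit.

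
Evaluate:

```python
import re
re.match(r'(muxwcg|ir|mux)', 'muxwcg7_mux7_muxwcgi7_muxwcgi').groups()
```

('muxwcg',)

The match spans [0:6] → 'muxwcg'.
Captured: group 1 = 'muxwcg'.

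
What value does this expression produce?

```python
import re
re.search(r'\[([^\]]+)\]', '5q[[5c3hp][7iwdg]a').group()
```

'[[5c3hp]'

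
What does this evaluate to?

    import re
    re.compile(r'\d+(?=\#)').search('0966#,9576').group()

The lookaround is zero-width — it requires the adjacent text to match without consuming it, so the asserted text isn't part of the match.
The match spans [0:4] → '0966'.

'0966'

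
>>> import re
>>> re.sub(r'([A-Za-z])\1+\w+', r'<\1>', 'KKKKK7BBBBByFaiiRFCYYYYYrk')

'<K>'

A backreference is literal: `\1` must see the identical characters the first group matched.
Each match is replaced using the text its own group 1 captured.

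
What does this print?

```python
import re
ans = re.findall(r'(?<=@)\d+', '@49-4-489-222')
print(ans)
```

['49']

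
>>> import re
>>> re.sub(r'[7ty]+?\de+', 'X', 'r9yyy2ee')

Pattern: one or more of one of [7ty] (lazy), then a digit; then one or more of a literal 'e'.
Matches: at [2:8] → 'yyy2ee'.
Each match is replaced by 'X'.

'r9X'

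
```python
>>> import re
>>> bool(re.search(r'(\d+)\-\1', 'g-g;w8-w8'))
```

The backreference `\1` re-matches whatever the first group consumed, character for character.
`re.search` tries every starting position until one works.
Here no position works, so the call returns None, and `bool(None)` is False.

False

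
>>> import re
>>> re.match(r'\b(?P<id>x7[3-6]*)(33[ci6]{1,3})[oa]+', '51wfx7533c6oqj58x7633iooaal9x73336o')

None

Pattern: a word boundary (`\b`, zero-width); then the literal 'x7', then zero or more of a character in [3-6] (captured as 'id'); then the literal '33', then 1 to 3 of one of [ci6] (captured); then one or more of one of [oa].
`re.match` won't scan ahead — the pattern has to work from the very first character.
Here the pattern fails at index 0, so the call returns None.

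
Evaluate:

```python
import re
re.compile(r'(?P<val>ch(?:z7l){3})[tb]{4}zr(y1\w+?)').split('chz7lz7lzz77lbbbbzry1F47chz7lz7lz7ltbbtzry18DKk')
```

['chz7lz7lzz77lbbbbzry1F47', 'chz7lz7lz7l', 'y18', 'DKk']

This matches the literal 'ch', then the literal 'z7l' repeated 3 times (captured as 'val'); then exactly 4 of one of [tb], then the literal 'zr'; then the literal 'y1', then one or more of a word character (lazy) (captured).
The `?` after the quantifier makes it lazy — it takes as little as possible before letting the rest of the pattern try.
Matches to split on: at [24:44] → 'chz7lz7lz7ltbbtzry18'.
The group in the pattern means `split` returns the separators' captures alongside the pieces.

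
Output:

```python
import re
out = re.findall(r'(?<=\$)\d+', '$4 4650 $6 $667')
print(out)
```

['4', '6', '667']

The lookaround is zero-width — it requires the adjacent text to match without consuming it, so the asserted text isn't part of the match.
Matches: at [1:2] → '4'; at [9:10] → '6'; at [12:15] → '667'.
With no groups in the pattern, `findall` gives back each whole match — 3 here.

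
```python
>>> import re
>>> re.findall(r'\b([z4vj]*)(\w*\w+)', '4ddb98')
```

Pattern: a word boundary (`\b`, zero-width); then zero or more of one of [z4vj] (captured); then zero or more of a word character, then one or more of a word character (captured).
Walking the string: at [0:6] match '4ddb98', groups = ('4', 'ddb98').
Multiple groups make `findall` return tuples — one 2-tuple for the one match.

[('4', 'ddb98')]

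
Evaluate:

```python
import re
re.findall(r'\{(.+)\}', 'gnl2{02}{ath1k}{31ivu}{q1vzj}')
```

['02}{ath1k}{31ivu}{q1vzj']

Matches: at [4:29] match '{02}{ath1k}{31ivu}{q1vzj}', group 1 = '02}{ath1k}{31ivu}{q1vzj'.
`findall` collects group 1 from the one match (1 total).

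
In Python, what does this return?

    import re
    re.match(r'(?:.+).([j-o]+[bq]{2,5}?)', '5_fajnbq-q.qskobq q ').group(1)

'obq'

The match spans [0:17] → '5_fajnbq-q.qskobq'.
Captured: group 1 = 'obq'.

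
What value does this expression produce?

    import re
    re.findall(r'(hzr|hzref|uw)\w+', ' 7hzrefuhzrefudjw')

Alternation tries branches left to right and keeps the first one that lets the overall match succeed at that position.
Scanning left to right: at [2:17] match 'hzrefuhzrefudjw', group 1 = 'hzr'.
One capturing group, so `findall` returns just the captured substring from the one match — 1 in all.

['hzr']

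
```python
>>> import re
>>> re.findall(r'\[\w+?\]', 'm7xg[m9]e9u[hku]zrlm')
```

Walking the string: at [4:8] → '[m9]'; at [11:16] → '[hku]'.
No capturing groups, so `findall` returns the 2 full match strings.

['[m9]', '[hku]']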